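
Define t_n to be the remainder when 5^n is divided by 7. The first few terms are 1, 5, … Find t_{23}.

3

Listing terms: t_0 = 1, t_1 = 5, t_2 = 4, t_3 = 6, t_4 = 2, t_5 = 3, t_6 = 1.
Since t_6 = t_0 = 1, the sequence is periodic with period 6.
So t_{23} = t_{0 + ((23-0) mod 6)} = t_5 = 3.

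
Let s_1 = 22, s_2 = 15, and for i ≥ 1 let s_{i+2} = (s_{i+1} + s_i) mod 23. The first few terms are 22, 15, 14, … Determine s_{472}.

We have s_1 = 22; s_2 = 15; s_3 = 14; s_4 = 6; s_5 = 20; s_6 = 3; s_7 = 0; s_8 = 3; s_9 = 3; s_{10} = 6; s_{11} = 9; s_{12} = 15; s_{13} = 1; s_{14} = 16; s_{15} = 17; s_{16} = 10; s_{17} = 4; s_{18} = 14; s_{19} = 18; s_{20} = 9; s_{21} = 4; s_{22} = 13; s_{23} = 17; s_{24} = 7; s_{25} = 1; s_{26} = 8; s_{27} = 9; s_{28} = 17; s_{29} = 3; s_{30} = 20; s_{31} = 0; s_{32} = 20; s_{33} = 20; s_{34} = 17; s_{35} = 14; s_{36} = 8; s_{37} = 22; s_{38} = 7; s_{39} = 6; s_{40} = 13; s_{41} = 19; s_{42} = 9; s_{43} = 5; s_{44} = 14; s_{45} = 19; s_{46} = 10; s_{47} = 6; s_{48} = 16; s_{49} = 22; s_{50} = 15.
The sequence repeats with period 48.
(472 - 1) mod 48 = 39, so s_{472} = s_{40} = 13.

13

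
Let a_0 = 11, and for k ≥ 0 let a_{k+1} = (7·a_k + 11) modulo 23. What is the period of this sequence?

22

We have a_0 = 11,  a_1 = 19,  a_2 = 6,  a_3 = 7,  a_4 = 14,  a_5 = 17,  a_6 = 15,  a_7 = 1,  a_8 = 18,  a_9 = 22,  a_{10} = 4,  a_{11} = 16,  a_{12} = 8,  a_{13} = 21,  a_{14} = 20,  a_{15} = 13,  a_{16} = 10,  a_{17} = 12,  a_{18} = 3,  a_{19} = 9,  a_{20} = 5,  a_{21} = 0,  a_{22} = 11.
Since a_{22} = a_0 = 11, the sequence is periodic with period 22.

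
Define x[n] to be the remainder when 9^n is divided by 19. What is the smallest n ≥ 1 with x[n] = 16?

We have x[0] = 1, x[1] = 9, x[2] = 5, x[3] = 7, x[4] = 6, x[5] = 16, x[6] = 11, x[7] = 4, x[8] = 17, x[9] = 1.
Since x[9] = x[0] = 1, the sequence is periodic with period 9.
The value 16 first appears (with n ≥ 1) at x[5].

5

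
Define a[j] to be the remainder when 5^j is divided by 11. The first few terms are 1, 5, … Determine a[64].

We have a[0] = 1,  a[1] = 5,  a[2] = 3,  a[3] = 4,  a[4] = 9,  a[5] = 1.
The sequence repeats with period 5.
(64 - 0) mod 5 = 4, so a[64] = a[4] = 9.

9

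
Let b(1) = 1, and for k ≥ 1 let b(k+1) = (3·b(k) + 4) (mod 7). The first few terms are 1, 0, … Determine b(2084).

0

Listing terms: b(1) = 1,  b(2) = 0,  b(3) = 4,  b(4) = 2,  b(5) = 3,  b(6) = 6,  b(7) = 1.
The sequence repeats with period 6.
So b(2084) = b(1 + ((2084-1) mod 6)) = b(2) = 0.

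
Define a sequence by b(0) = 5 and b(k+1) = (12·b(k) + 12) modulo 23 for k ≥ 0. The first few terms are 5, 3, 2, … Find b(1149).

4

We have b(0) = 5, b(1) = 3, b(2) = 2, b(3) = 13, b(4) = 7, b(5) = 4, b(6) = 14, b(7) = 19, b(8) = 10, b(9) = 17, b(10) = 9, b(11) = 5.
Since b(11) = b(0) = 5, the sequence is periodic with period 11.
So b(1149) = b(0 + ((1149-0) mod 11)) = b(5) = 4.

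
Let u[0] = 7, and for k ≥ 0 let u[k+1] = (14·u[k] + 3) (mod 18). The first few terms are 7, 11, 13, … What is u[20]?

Computing terms: u[0] = 7, u[1] = 11, u[2] = 13, u[3] = 5, u[4] = 1, u[5] = 17, u[6] = 7.
The sequence repeats with period 6.
(20 - 0) mod 6 = 2, so u[20] = u[2] = 13.

13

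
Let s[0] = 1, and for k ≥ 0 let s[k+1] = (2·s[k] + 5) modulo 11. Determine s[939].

9

s[0] = 1; s[1] = 7; s[2] = 8; s[3] = 10; s[4] = 3; s[5] = 0; s[6] = 5; s[7] = 4; s[8] = 2; s[9] = 9; s[10] = 1.
The sequence repeats with period 10.
(939 - 0) mod 10 = 9, so s[939] = s[9] = 9.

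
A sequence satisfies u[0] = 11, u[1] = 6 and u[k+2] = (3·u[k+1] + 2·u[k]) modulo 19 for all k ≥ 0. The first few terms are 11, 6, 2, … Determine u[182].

2

We have u[0] = 11, u[1] = 6, u[2] = 2, u[3] = 18, u[4] = 1, u[5] = 1, u[6] = 5, u[7] = 17, u[8] = 4, u[9] = 8, u[10] = 13, u[11] = 17, u[12] = 1, u[13] = 18, u[14] = 18, u[15] = 14, u[16] = 2, u[17] = 15, u[18] = 11, u[19] = 6.
Since (u[18], u[19]) = (u[0], u[1]) = (11, 6) (two consecutive terms determine the rest), the sequence is periodic with period 18.
(182 - 0) mod 18 = 2, so u[182] = u[2] = 2.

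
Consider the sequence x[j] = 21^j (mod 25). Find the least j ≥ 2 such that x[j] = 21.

Listing terms: x[1] = 21,  x[2] = 16,  x[3] = 11,  x[4] = 6,  x[5] = 1,  x[6] = 21.
Since x[6] = x[1] = 21, the sequence is periodic with period 5.
The value 21 next appears (with j ≥ 2) at x[6].

6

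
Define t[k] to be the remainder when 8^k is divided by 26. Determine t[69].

Listing terms: t[1] = 8,  t[2] = 12,  t[3] = 18,  t[4] = 14,  t[5] = 8.
Since t[5] = t[1] = 8, the sequence is periodic with period 4.
(69 - 1) mod 4 = 0, so t[69] = t[1] = 8.

8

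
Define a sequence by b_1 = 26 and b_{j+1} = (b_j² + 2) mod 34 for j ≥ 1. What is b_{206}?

We have b_1 = 26; b_2 = 32; b_3 = 6; b_4 = 4; b_5 = 18; b_6 = 20; b_7 = 28; b_8 = 4.
Since b_8 = b_4 = 4, the sequence is eventually periodic: after a pre-period of length 3 it cycles with period 4.
For j ≥ 4, b_j depends only on (j - 4) mod 4. (206 - 4) mod 4 = 2, so b_{206} = b_6 = 20.

20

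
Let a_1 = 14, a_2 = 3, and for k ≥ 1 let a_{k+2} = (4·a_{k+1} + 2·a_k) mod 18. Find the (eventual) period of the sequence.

a_1 = 14,  a_2 = 3,  a_3 = 4,  a_4 = 4,  a_5 = 6,  a_6 = 14,  a_7 = 14,  a_8 = 12,  a_9 = 4,  a_{10} = 4.
Since (a_9, a_{10}) = (a_3, a_4) = (4, 4) (two consecutive terms determine the rest), the sequence is eventually periodic: after a pre-period of length 2 it cycles with period 6.

6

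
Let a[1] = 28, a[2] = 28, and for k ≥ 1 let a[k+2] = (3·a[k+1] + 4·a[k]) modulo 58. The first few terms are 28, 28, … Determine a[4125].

Listing terms: a[1] = 28, a[2] = 28, a[3] = 22, a[4] = 4, a[5] = 42, a[6] = 26, a[7] = 14, a[8] = 30, a[9] = 30, a[10] = 36, a[11] = 54, a[12] = 16, a[13] = 32, a[14] = 44, a[15] = 28, a[16] = 28.
Since (a[15], a[16]) = (a[1], a[2]) = (28, 28) (two consecutive terms determine the rest), the sequence is periodic with period 14.
(4125 - 1) mod 14 = 8, so a[4125] = a[9] = 30.

30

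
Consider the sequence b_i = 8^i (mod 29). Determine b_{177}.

15

Listing terms: b_0 = 1, b_1 = 8, b_2 = 6, b_3 = 19, b_4 = 7, b_5 = 27, b_6 = 13, b_7 = 17, b_8 = 20, b_9 = 15, b_{10} = 4, b_{11} = 3, b_{12} = 24, b_{13} = 18, b_{14} = 28, b_{15} = 21, b_{16} = 23, b_{17} = 10, b_{18} = 22, b_{19} = 2, b_{20} = 16, b_{21} = 12, b_{22} = 9, b_{23} = 14, b_{24} = 25, b_{25} = 26, b_{26} = 5, b_{27} = 11, b_{28} = 1.
Since b_{28} = b_0 = 1, the sequence is periodic with period 28.
(177 - 0) mod 28 = 9, so b_{177} = b_9 = 15.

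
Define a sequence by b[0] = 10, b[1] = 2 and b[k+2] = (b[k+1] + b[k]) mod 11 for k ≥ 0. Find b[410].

10

Computing terms: b[0] = 10; b[1] = 2; b[2] = 1; b[3] = 3; b[4] = 4; b[5] = 7; b[6] = 0; b[7] = 7; b[8] = 7; b[9] = 3; b[10] = 10; b[11] = 2.
Since (b[10], b[11]) = (b[0], b[1]) = (10, 2) (two consecutive terms determine the rest), the sequence is periodic with period 10.
So b[410] = b[0 + ((410-0) mod 10)] = b[0] = 10.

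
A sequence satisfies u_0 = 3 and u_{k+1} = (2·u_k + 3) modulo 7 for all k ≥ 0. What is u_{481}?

Computing terms: u_0 = 3, u_1 = 2, u_2 = 0, u_3 = 3.
The sequence repeats with period 3.
(481 - 0) mod 3 = 1, so u_{481} = u_1 = 2.

2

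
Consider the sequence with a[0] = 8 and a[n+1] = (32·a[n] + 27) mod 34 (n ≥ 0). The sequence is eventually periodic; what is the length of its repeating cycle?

8

Computing terms: a[0] = 8, a[1] = 11, a[2] = 5, a[3] = 17, a[4] = 27, a[5] = 7, a[6] = 13, a[7] = 1, a[8] = 25, a[9] = 11.
Since a[9] = a[1] = 11, the sequence is eventually periodic: after a pre-period of length 1 it cycles with period 8.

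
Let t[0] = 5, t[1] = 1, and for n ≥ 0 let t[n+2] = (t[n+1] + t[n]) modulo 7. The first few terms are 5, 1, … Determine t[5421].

Computing terms: t[0] = 5, t[1] = 1, t[2] = 6, t[3] = 0, t[4] = 6, t[5] = 6, t[6] = 5, t[7] = 4, t[8] = 2, t[9] = 6, t[10] = 1, t[11] = 0, t[12] = 1, t[13] = 1, t[14] = 2, t[15] = 3, t[16] = 5, t[17] = 1.
The sequence repeats with period 16.
So t[5421] = t[0 + ((5421-0) mod 16)] = t[13] = 1.

1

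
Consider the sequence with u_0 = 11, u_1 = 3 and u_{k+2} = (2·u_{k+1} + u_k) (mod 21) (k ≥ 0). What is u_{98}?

17

Computing terms: u_0 = 11; u_1 = 3; u_2 = 17; u_3 = 16; u_4 = 7; u_5 = 9; u_6 = 4; u_7 = 17; u_8 = 17; u_9 = 9; u_{10} = 14; u_{11} = 16; u_{12} = 4; u_{13} = 3; u_{14} = 10; u_{15} = 2; u_{16} = 14; u_{17} = 9; u_{18} = 11; u_{19} = 10; u_{20} = 10; u_{21} = 9; u_{22} = 7; u_{23} = 2; u_{24} = 11; u_{25} = 3.
Since (u_{24}, u_{25}) = (u_0, u_1) = (11, 3) (two consecutive terms determine the rest), the sequence is periodic with period 24.
(98 - 0) mod 24 = 2, so u_{98} = u_2 = 17.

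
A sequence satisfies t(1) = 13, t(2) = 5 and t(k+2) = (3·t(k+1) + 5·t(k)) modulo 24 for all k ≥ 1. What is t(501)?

Listing terms: t(1) = 13, t(2) = 5, t(3) = 8, t(4) = 1, t(5) = 19, t(6) = 14, t(7) = 17, t(8) = 1, t(9) = 16, t(10) = 5, t(11) = 23, t(12) = 22, t(13) = 13, t(14) = 5.
Since (t(13), t(14)) = (t(1), t(2)) = (13, 5) (two consecutive terms determine the rest), the sequence is periodic with period 12.
So t(501) = t(1 + ((501-1) mod 12)) = t(9) = 16.

16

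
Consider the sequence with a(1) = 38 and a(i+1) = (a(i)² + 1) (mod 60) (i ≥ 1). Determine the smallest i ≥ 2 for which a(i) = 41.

6

We have a(1) = 38,  a(2) = 5,  a(3) = 26,  a(4) = 17,  a(5) = 50,  a(6) = 41,  a(7) = 2,  a(8) = 5.
Since a(8) = a(2) = 5, the sequence is eventually periodic: after a pre-period of length 1 it cycles with period 6.
The value 41 first appears (with i ≥ 2) at a(6).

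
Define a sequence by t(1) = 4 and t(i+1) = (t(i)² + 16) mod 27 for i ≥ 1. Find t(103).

t(1) = 4, t(2) = 5, t(3) = 14, t(4) = 23, t(5) = 5.
Since t(5) = t(2) = 5, the sequence is eventually periodic: after a pre-period of length 1 it cycles with period 3.
For i ≥ 2, t(i) depends only on (i - 2) mod 3. (103 - 2) mod 3 = 2, so t(103) = t(4) = 23.

23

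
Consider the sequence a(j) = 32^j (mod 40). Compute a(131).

8

Listing terms: a(1) = 32, a(2) = 24, a(3) = 8, a(4) = 16, a(5) = 32.
The sequence repeats with period 4.
So a(131) = a(1 + ((131-1) mod 4)) = a(3) = 8.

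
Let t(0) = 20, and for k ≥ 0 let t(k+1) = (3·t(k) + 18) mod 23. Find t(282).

3

t(0) = 20; t(1) = 9; t(2) = 22; t(3) = 15; t(4) = 17; t(5) = 0; t(6) = 18; t(7) = 3; t(8) = 4; t(9) = 7; t(10) = 16; t(11) = 20.
Since t(11) = t(0) = 20, the sequence is periodic with period 11.
So t(282) = t(0 + ((282-0) mod 11)) = t(7) = 3.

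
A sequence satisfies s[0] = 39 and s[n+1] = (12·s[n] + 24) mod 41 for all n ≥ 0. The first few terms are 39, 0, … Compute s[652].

21

Listing terms: s[0] = 39, s[1] = 0, s[2] = 24, s[3] = 25, s[4] = 37, s[5] = 17, s[6] = 23, s[7] = 13, s[8] = 16, s[9] = 11, s[10] = 33, s[11] = 10, s[12] = 21, s[13] = 30, s[14] = 15, s[15] = 40, s[16] = 12, s[17] = 4, s[18] = 31, s[19] = 27, s[20] = 20, s[21] = 18, s[22] = 35, s[23] = 34, s[24] = 22, s[25] = 1, s[26] = 36, s[27] = 5, s[28] = 2, s[29] = 7, s[30] = 26, s[31] = 8, s[32] = 38, s[33] = 29, s[34] = 3, s[35] = 19, s[36] = 6, s[37] = 14, s[38] = 28, s[39] = 32, s[40] = 39.
Since s[40] = s[0] = 39, the sequence is periodic with period 40.
So s[652] = s[0 + ((652-0) mod 40)] = s[12] = 21.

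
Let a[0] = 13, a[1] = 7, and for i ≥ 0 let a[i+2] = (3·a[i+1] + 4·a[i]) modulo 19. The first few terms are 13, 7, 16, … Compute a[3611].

17

a[0] = 13, a[1] = 7, a[2] = 16, a[3] = 0, a[4] = 7, a[5] = 2, a[6] = 15, a[7] = 15, a[8] = 10, a[9] = 14, a[10] = 6, a[11] = 17, a[12] = 18, a[13] = 8, a[14] = 1, a[15] = 16, a[16] = 14, a[17] = 11, a[18] = 13, a[19] = 7.
Since (a[18], a[19]) = (a[0], a[1]) = (13, 7) (two consecutive terms determine the rest), the sequence is periodic with period 18.
(3611 - 0) mod 18 = 11, so a[3611] = a[11] = 17.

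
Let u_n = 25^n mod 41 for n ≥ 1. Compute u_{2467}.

31

Computing terms: u_1 = 25; u_2 = 10; u_3 = 4; u_4 = 18; u_5 = 40; u_6 = 16; u_7 = 31; u_8 = 37; u_9 = 23; u_{10} = 1; u_{11} = 25.
The sequence repeats with period 10.
So u_{2467} = u_{1 + ((2467-1) mod 10)} = u_7 = 31.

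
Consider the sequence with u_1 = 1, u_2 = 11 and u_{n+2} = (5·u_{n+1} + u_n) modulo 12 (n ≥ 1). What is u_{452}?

3

u_1 = 1; u_2 = 11; u_3 = 8; u_4 = 3; u_5 = 11; u_6 = 10; u_7 = 1; u_8 = 3; u_9 = 4; u_{10} = 11; u_{11} = 11; u_{12} = 6; u_{13} = 5; u_{14} = 7; u_{15} = 4; u_{16} = 3; u_{17} = 7; u_{18} = 2; u_{19} = 5; u_{20} = 3; u_{21} = 8; u_{22} = 7; u_{23} = 7; u_{24} = 6; u_{25} = 1; u_{26} = 11.
Since (u_{25}, u_{26}) = (u_1, u_2) = (1, 11) (two consecutive terms determine the rest), the sequence is periodic with period 24.
(452 - 1) mod 24 = 19, so u_{452} = u_{20} = 3.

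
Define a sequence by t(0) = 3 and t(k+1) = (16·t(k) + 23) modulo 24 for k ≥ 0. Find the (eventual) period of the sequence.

Computing terms: t(0) = 3,  t(1) = 23,  t(2) = 7,  t(3) = 15,  t(4) = 23.
Since t(4) = t(1) = 23, the sequence is eventually periodic: after a pre-period of length 1 it cycles with period 3.

3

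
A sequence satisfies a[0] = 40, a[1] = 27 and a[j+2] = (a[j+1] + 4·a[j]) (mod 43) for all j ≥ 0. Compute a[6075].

12

Listing terms: a[0] = 40,  a[1] = 27,  a[2] = 15,  a[3] = 37,  a[4] = 11,  a[5] = 30,  a[6] = 31,  a[7] = 22,  a[8] = 17,  a[9] = 19,  a[10] = 1,  a[11] = 34,  a[12] = 38,  a[13] = 2,  a[14] = 25,  a[15] = 33,  a[16] = 4,  a[17] = 7,  a[18] = 23,  a[19] = 8,  a[20] = 14,  a[21] = 3,  a[22] = 16,  a[23] = 28,  a[24] = 6,  a[25] = 32,  a[26] = 13,  a[27] = 12,  a[28] = 21,  a[29] = 26,  a[30] = 24,  a[31] = 42,  a[32] = 9,  a[33] = 5,  a[34] = 41,  a[35] = 18,  a[36] = 10,  a[37] = 39,  a[38] = 36,  a[39] = 20,  a[40] = 35,  a[41] = 29,  a[42] = 40,  a[43] = 27.
Since (a[42], a[43]) = (a[0], a[1]) = (40, 27) (two consecutive terms determine the rest), the sequence is periodic with period 42.
So a[6075] = a[0 + ((6075-0) mod 42)] = a[27] = 12.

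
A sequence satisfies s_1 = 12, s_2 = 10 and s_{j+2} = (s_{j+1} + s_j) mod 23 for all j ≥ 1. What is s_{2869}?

Listing terms: s_1 = 12; s_2 = 10; s_3 = 22; s_4 = 9; s_5 = 8; s_6 = 17; s_7 = 2; s_8 = 19; s_9 = 21; s_{10} = 17; s_{11} = 15; s_{12} = 9; s_{13} = 1; s_{14} = 10; s_{15} = 11; s_{16} = 21; s_{17} = 9; s_{18} = 7; s_{19} = 16; s_{20} = 0; s_{21} = 16; s_{22} = 16; s_{23} = 9; s_{24} = 2; s_{25} = 11; s_{26} = 13; s_{27} = 1; s_{28} = 14; s_{29} = 15; s_{30} = 6; s_{31} = 21; s_{32} = 4; s_{33} = 2; s_{34} = 6; s_{35} = 8; s_{36} = 14; s_{37} = 22; s_{38} = 13; s_{39} = 12; s_{40} = 2; s_{41} = 14; s_{42} = 16; s_{43} = 7; s_{44} = 0; s_{45} = 7; s_{46} = 7; s_{47} = 14; s_{48} = 21; s_{49} = 12; s_{50} = 10.
The sequence repeats with period 48.
So s_{2869} = s_{1 + ((2869-1) mod 48)} = s_{37} = 22.

22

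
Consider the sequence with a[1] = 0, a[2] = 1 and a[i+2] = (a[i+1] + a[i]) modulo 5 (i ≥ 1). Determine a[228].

We have a[1] = 0; a[2] = 1; a[3] = 1; a[4] = 2; a[5] = 3; a[6] = 0; a[7] = 3; a[8] = 3; a[9] = 1; a[10] = 4; a[11] = 0; a[12] = 4; a[13] = 4; a[14] = 3; a[15] = 2; a[16] = 0; a[17] = 2; a[18] = 2; a[19] = 4; a[20] = 1; a[21] = 0; a[22] = 1.
Since (a[21], a[22]) = (a[1], a[2]) = (0, 1) (two consecutive terms determine the rest), the sequence is periodic with period 20.
(228 - 1) mod 20 = 7, so a[228] = a[8] = 3.

3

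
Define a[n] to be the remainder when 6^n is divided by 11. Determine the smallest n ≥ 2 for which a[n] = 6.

11

We have a[1] = 6; a[2] = 3; a[3] = 7; a[4] = 9; a[5] = 10; a[6] = 5; a[7] = 8; a[8] = 4; a[9] = 2; a[10] = 1; a[11] = 6.
Since a[11] = a[1] = 6, the sequence is periodic with period 10.
The value 6 next appears (with n ≥ 2) at a[11].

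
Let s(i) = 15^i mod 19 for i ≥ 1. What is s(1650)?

Computing terms: s(1) = 15; s(2) = 16; s(3) = 12; s(4) = 9; s(5) = 2; s(6) = 11; s(7) = 13; s(8) = 5; s(9) = 18; s(10) = 4; s(11) = 3; s(12) = 7; s(13) = 10; s(14) = 17; s(15) = 8; s(16) = 6; s(17) = 14; s(18) = 1; s(19) = 15.
Since s(19) = s(1) = 15, the sequence is periodic with period 18.
(1650 - 1) mod 18 = 11, so s(1650) = s(12) = 7.

7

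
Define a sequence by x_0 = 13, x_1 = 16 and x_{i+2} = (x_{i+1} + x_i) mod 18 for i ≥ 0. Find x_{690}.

5

x_0 = 13,  x_1 = 16,  x_2 = 11,  x_3 = 9,  x_4 = 2,  x_5 = 11,  x_6 = 13,  x_7 = 6,  x_8 = 1,  x_9 = 7,  x_{10} = 8,  x_{11} = 15,  x_{12} = 5,  x_{13} = 2,  x_{14} = 7,  x_{15} = 9,  x_{16} = 16,  x_{17} = 7,  x_{18} = 5,  x_{19} = 12,  x_{20} = 17,  x_{21} = 11,  x_{22} = 10,  x_{23} = 3,  x_{24} = 13,  x_{25} = 16.
Since (x_{24}, x_{25}) = (x_0, x_1) = (13, 16) (two consecutive terms determine the rest), the sequence is periodic with period 24.
(690 - 0) mod 24 = 18, so x_{690} = x_{18} = 5.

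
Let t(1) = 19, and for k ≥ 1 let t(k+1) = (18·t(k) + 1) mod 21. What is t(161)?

Listing terms: t(1) = 19; t(2) = 7; t(3) = 1; t(4) = 19.
The sequence repeats with period 3.
So t(161) = t(1 + ((161-1) mod 3)) = t(2) = 7.

7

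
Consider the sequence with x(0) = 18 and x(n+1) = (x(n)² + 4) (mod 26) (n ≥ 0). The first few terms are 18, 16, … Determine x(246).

We have x(0) = 18; x(1) = 16; x(2) = 0; x(3) = 4; x(4) = 20; x(5) = 14; x(6) = 18.
The sequence repeats with period 6.
So x(246) = x(0 + ((246-0) mod 6)) = x(0) = 18.

18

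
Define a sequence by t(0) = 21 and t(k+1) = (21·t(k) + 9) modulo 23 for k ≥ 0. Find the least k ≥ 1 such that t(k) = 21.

t(0) = 21, t(1) = 13, t(2) = 6, t(3) = 20, t(4) = 15, t(5) = 2, t(6) = 5, t(7) = 22, t(8) = 11, t(9) = 10, t(10) = 12, t(11) = 8, t(12) = 16, t(13) = 0, t(14) = 9, t(15) = 14, t(16) = 4, t(17) = 1, t(18) = 7, t(19) = 18, t(20) = 19, t(21) = 17, t(22) = 21.
Since t(22) = t(0) = 21, the sequence is periodic with period 22.
The value 21 next appears (with k ≥ 1) at t(22).

22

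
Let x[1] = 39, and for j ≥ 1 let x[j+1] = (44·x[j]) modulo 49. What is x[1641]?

44

Listing terms: x[1] = 39; x[2] = 1; x[3] = 44; x[4] = 25; x[5] = 22; x[6] = 37; x[7] = 11; x[8] = 43; x[9] = 30; x[10] = 46; x[11] = 15; x[12] = 23; x[13] = 32; x[14] = 36; x[15] = 16; x[16] = 18; x[17] = 8; x[18] = 9; x[19] = 4; x[20] = 29; x[21] = 2; x[22] = 39.
Since x[22] = x[1] = 39, the sequence is periodic with period 21.
So x[1641] = x[1 + ((1641-1) mod 21)] = x[3] = 44.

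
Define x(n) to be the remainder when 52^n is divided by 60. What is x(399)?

28

Listing terms: x(1) = 52,  x(2) = 4,  x(3) = 28,  x(4) = 16,  x(5) = 52.
Since x(5) = x(1) = 52, the sequence is periodic with period 4.
So x(399) = x(1 + ((399-1) mod 4)) = x(3) = 28.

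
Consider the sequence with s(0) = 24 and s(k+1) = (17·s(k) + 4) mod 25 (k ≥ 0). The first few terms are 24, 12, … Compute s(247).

20

s(0) = 24,  s(1) = 12,  s(2) = 8,  s(3) = 15,  s(4) = 9,  s(5) = 7,  s(6) = 23,  s(7) = 20,  s(8) = 19,  s(9) = 2,  s(10) = 13,  s(11) = 0,  s(12) = 4,  s(13) = 22,  s(14) = 3,  s(15) = 5,  s(16) = 14,  s(17) = 17,  s(18) = 18,  s(19) = 10,  s(20) = 24.
The sequence repeats with period 20.
(247 - 0) mod 20 = 7, so s(247) = s(7) = 20.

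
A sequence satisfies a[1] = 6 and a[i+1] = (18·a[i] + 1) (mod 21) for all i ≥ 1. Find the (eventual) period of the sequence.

We have a[1] = 6,  a[2] = 4,  a[3] = 10,  a[4] = 13,  a[5] = 4.
Since a[5] = a[2] = 4, the sequence is eventually periodic: after a pre-period of length 1 it cycles with period 3.

3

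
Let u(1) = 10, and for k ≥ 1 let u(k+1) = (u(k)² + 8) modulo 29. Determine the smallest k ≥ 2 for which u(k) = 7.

Listing terms: u(1) = 10,  u(2) = 21,  u(3) = 14,  u(4) = 1,  u(5) = 9,  u(6) = 2,  u(7) = 12,  u(8) = 7,  u(9) = 28,  u(10) = 9.
Since u(10) = u(5) = 9, the sequence is eventually periodic: after a pre-period of length 4 it cycles with period 5.
The value 7 first appears (with k ≥ 2) at u(8).

8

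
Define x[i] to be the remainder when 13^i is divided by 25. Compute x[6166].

We have x[0] = 1, x[1] = 13, x[2] = 19, x[3] = 22, x[4] = 11, x[5] = 18, x[6] = 9, x[7] = 17, x[8] = 21, x[9] = 23, x[10] = 24, x[11] = 12, x[12] = 6, x[13] = 3, x[14] = 14, x[15] = 7, x[16] = 16, x[17] = 8, x[18] = 4, x[19] = 2, x[20] = 1.
The sequence repeats with period 20.
So x[6166] = x[0 + ((6166-0) mod 20)] = x[6] = 9.

9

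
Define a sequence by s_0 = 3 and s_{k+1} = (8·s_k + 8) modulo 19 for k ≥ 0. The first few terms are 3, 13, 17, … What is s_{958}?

1

We have s_0 = 3; s_1 = 13; s_2 = 17; s_3 = 11; s_4 = 1; s_5 = 16; s_6 = 3.
Since s_6 = s_0 = 3, the sequence is periodic with period 6.
So s_{958} = s_{0 + ((958-0) mod 6)} = s_4 = 1.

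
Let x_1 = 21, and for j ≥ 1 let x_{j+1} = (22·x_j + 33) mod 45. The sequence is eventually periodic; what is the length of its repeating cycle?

12

Listing terms: x_1 = 21; x_2 = 0; x_3 = 33; x_4 = 39; x_5 = 36; x_6 = 15; x_7 = 3; x_8 = 9; x_9 = 6; x_{10} = 30; x_{11} = 18; x_{12} = 24; x_{13} = 21.
The sequence repeats with period 12.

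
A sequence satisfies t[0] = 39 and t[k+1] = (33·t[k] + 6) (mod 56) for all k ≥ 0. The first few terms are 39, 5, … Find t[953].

Computing terms: t[0] = 39, t[1] = 5, t[2] = 3, t[3] = 49, t[4] = 55, t[5] = 29, t[6] = 11, t[7] = 33, t[8] = 31, t[9] = 21, t[10] = 27, t[11] = 1, t[12] = 39.
Since t[12] = t[0] = 39, the sequence is periodic with period 12.
So t[953] = t[0 + ((953-0) mod 12)] = t[5] = 29.

29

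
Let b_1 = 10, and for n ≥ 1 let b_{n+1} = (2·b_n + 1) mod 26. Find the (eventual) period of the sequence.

Computing terms: b_1 = 10,  b_2 = 21,  b_3 = 17,  b_4 = 9,  b_5 = 19,  b_6 = 13,  b_7 = 1,  b_8 = 3,  b_9 = 7,  b_{10} = 15,  b_{11} = 5,  b_{12} = 11,  b_{13} = 23,  b_{14} = 21.
Since b_{14} = b_2 = 21, the sequence is eventually periodic: after a pre-period of length 1 it cycles with period 12.

12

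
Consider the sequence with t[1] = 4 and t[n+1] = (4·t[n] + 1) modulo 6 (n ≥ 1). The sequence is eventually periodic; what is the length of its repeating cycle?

Listing terms: t[1] = 4,  t[2] = 5,  t[3] = 3,  t[4] = 1,  t[5] = 5.
Since t[5] = t[2] = 5, the sequence is eventually periodic: after a pre-period of length 1 it cycles with period 3.

3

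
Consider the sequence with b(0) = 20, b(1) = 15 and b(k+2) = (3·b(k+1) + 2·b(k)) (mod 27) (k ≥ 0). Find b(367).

21

Computing terms: b(0) = 20,  b(1) = 15,  b(2) = 4,  b(3) = 15,  b(4) = 26,  b(5) = 0,  b(6) = 25,  b(7) = 21,  b(8) = 5,  b(9) = 3,  b(10) = 19,  b(11) = 9,  b(12) = 11,  b(13) = 24,  b(14) = 13,  b(15) = 6,  b(16) = 17,  b(17) = 9,  b(18) = 7,  b(19) = 12,  b(20) = 23,  b(21) = 12,  b(22) = 1,  b(23) = 0,  b(24) = 2,  b(25) = 6,  b(26) = 22,  b(27) = 24,  b(28) = 8,  b(29) = 18,  b(30) = 16,  b(31) = 3,  b(32) = 14,  b(33) = 21,  b(34) = 10,  b(35) = 18,  b(36) = 20,  b(37) = 15.
Since (b(36), b(37)) = (b(0), b(1)) = (20, 15) (two consecutive terms determine the rest), the sequence is periodic with period 36.
(367 - 0) mod 36 = 7, so b(367) = b(7) = 21.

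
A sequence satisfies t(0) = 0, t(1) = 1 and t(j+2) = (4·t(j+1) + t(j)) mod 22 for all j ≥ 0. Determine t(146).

16

t(0) = 0, t(1) = 1, t(2) = 4, t(3) = 17, t(4) = 6, t(5) = 19, t(6) = 16, t(7) = 17, t(8) = 18, t(9) = 1, t(10) = 0, t(11) = 1.
The sequence repeats with period 10.
So t(146) = t(0 + ((146-0) mod 10)) = t(6) = 16.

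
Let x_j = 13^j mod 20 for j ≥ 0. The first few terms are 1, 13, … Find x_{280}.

x_0 = 1,  x_1 = 13,  x_2 = 9,  x_3 = 17,  x_4 = 1.
Since x_4 = x_0 = 1, the sequence is periodic with period 4.
(280 - 0) mod 4 = 0, so x_{280} = x_0 = 1.

1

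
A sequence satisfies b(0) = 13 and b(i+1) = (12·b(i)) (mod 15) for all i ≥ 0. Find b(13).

6

We have b(0) = 13; b(1) = 6; b(2) = 12; b(3) = 9; b(4) = 3; b(5) = 6.
Since b(5) = b(1) = 6, the sequence is eventually periodic: after a pre-period of length 1 it cycles with period 4.
For i ≥ 1, b(i) depends only on (i - 1) mod 4. (13 - 1) mod 4 = 0, so b(13) = b(1) = 6.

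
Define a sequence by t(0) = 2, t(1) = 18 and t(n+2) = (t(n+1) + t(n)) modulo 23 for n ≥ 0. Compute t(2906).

Listing terms: t(0) = 2, t(1) = 18, t(2) = 20, t(3) = 15, t(4) = 12, t(5) = 4, t(6) = 16, t(7) = 20, t(8) = 13, t(9) = 10, t(10) = 0, t(11) = 10, t(12) = 10, t(13) = 20, t(14) = 7, t(15) = 4, t(16) = 11, t(17) = 15, t(18) = 3, t(19) = 18, t(20) = 21, t(21) = 16, t(22) = 14, t(23) = 7, t(24) = 21, t(25) = 5, t(26) = 3, t(27) = 8, t(28) = 11, t(29) = 19, t(30) = 7, t(31) = 3, t(32) = 10, t(33) = 13, t(34) = 0, t(35) = 13, t(36) = 13, t(37) = 3, t(38) = 16, t(39) = 19, t(40) = 12, t(41) = 8, t(42) = 20, t(43) = 5, t(44) = 2, t(45) = 7, t(46) = 9, t(47) = 16, t(48) = 2, t(49) = 18.
Since (t(48), t(49)) = (t(0), t(1)) = (2, 18) (two consecutive terms determine the rest), the sequence is periodic with period 48.
(2906 - 0) mod 48 = 26, so t(2906) = t(26) = 3.

3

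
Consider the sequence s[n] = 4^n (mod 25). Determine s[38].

We have s[0] = 1,  s[1] = 4,  s[2] = 16,  s[3] = 14,  s[4] = 6,  s[5] = 24,  s[6] = 21,  s[7] = 9,  s[8] = 11,  s[9] = 19,  s[10] = 1.
Since s[10] = s[0] = 1, the sequence is periodic with period 10.
(38 - 0) mod 10 = 8, so s[38] = s[8] = 11.

11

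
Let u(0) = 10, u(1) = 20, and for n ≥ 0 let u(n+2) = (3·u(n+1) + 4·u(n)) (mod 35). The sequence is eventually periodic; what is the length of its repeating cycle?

6

Listing terms: u(0) = 10, u(1) = 20, u(2) = 30, u(3) = 30, u(4) = 0, u(5) = 15, u(6) = 10, u(7) = 20.
Since (u(6), u(7)) = (u(0), u(1)) = (10, 20) (two consecutive terms determine the rest), the sequence is periodic with period 6.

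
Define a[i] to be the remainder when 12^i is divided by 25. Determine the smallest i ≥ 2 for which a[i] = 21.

8

Listing terms: a[1] = 12; a[2] = 19; a[3] = 3; a[4] = 11; a[5] = 7; a[6] = 9; a[7] = 8; a[8] = 21; a[9] = 2; a[10] = 24; a[11] = 13; a[12] = 6; a[13] = 22; a[14] = 14; a[15] = 18; a[16] = 16; a[17] = 17; a[18] = 4; a[19] = 23; a[20] = 1; a[21] = 12.
Since a[21] = a[1] = 12, the sequence is periodic with period 20.
The value 21 first appears (with i ≥ 2) at a[8].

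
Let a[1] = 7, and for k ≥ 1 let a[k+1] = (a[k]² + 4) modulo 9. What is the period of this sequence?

a[1] = 7; a[2] = 8; a[3] = 5; a[4] = 2; a[5] = 8.
Since a[5] = a[2] = 8, the sequence is eventually periodic: after a pre-period of length 1 it cycles with period 3.

3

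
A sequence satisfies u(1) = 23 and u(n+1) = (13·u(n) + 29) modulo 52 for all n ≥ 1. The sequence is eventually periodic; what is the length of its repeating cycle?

Computing terms: u(1) = 23; u(2) = 16; u(3) = 29; u(4) = 42; u(5) = 3; u(6) = 16.
Since u(6) = u(2) = 16, the sequence is eventually periodic: after a pre-period of length 1 it cycles with period 4.

4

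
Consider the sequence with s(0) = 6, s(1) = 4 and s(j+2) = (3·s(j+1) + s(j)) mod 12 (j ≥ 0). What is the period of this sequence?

6

Computing terms: s(0) = 6, s(1) = 4, s(2) = 6, s(3) = 10, s(4) = 0, s(5) = 10, s(6) = 6, s(7) = 4.
Since (s(6), s(7)) = (s(0), s(1)) = (6, 4) (two consecutive terms determine the rest), the sequence is periodic with period 6.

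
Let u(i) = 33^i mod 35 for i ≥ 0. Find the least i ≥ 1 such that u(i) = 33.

Listing terms: u(0) = 1,  u(1) = 33,  u(2) = 4,  u(3) = 27,  u(4) = 16,  u(5) = 3,  u(6) = 29,  u(7) = 12,  u(8) = 11,  u(9) = 13,  u(10) = 9,  u(11) = 17,  u(12) = 1.
The sequence repeats with period 12.
The value 33 first appears (with i ≥ 1) at u(1).

1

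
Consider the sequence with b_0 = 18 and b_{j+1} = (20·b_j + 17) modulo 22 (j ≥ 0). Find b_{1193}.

We have b_0 = 18, b_1 = 3, b_2 = 11, b_3 = 17, b_4 = 5, b_5 = 7, b_6 = 3.
Since b_6 = b_1 = 3, the sequence is eventually periodic: after a pre-period of length 1 it cycles with period 5.
For j ≥ 1, b_j depends only on (j - 1) mod 5. (1193 - 1) mod 5 = 2, so b_{1193} = b_3 = 17.

17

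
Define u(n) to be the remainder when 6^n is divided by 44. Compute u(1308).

4

Listing terms: u(1) = 6, u(2) = 36, u(3) = 40, u(4) = 20, u(5) = 32, u(6) = 16, u(7) = 8, u(8) = 4, u(9) = 24, u(10) = 12, u(11) = 28, u(12) = 36.
Since u(12) = u(2) = 36, the sequence is eventually periodic: after a pre-period of length 1 it cycles with period 10.
For n ≥ 2, u(n) depends only on (n - 2) mod 10. (1308 - 2) mod 10 = 6, so u(1308) = u(8) = 4.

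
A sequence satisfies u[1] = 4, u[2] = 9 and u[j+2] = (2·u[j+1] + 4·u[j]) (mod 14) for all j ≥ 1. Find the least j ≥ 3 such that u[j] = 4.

11

u[1] = 4, u[2] = 9, u[3] = 6, u[4] = 6, u[5] = 8, u[6] = 12, u[7] = 0, u[8] = 6, u[9] = 12, u[10] = 6, u[11] = 4, u[12] = 4, u[13] = 10, u[14] = 8, u[15] = 0, u[16] = 4, u[17] = 8, u[18] = 4, u[19] = 12, u[20] = 12, u[21] = 2, u[22] = 10, u[23] = 0, u[24] = 12, u[25] = 10, u[26] = 12, u[27] = 8, u[28] = 8, u[29] = 6, u[30] = 2, u[31] = 0, u[32] = 8, u[33] = 2, u[34] = 8, u[35] = 10, u[36] = 10, u[37] = 4, u[38] = 6, u[39] = 0, u[40] = 10, u[41] = 6, u[42] = 10, u[43] = 2, u[44] = 2, u[45] = 12, u[46] = 4, u[47] = 0, u[48] = 2, u[49] = 4, u[50] = 2, u[51] = 6, u[52] = 6.
Since (u[51], u[52]) = (u[3], u[4]) = (6, 6) (two consecutive terms determine the rest), the sequence is eventually periodic: after a pre-period of length 2 it cycles with period 48.
The value 4 first appears (with j ≥ 3) at u[11].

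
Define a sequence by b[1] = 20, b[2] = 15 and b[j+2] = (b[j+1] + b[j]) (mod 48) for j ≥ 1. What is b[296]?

19

Computing terms: b[1] = 20,  b[2] = 15,  b[3] = 35,  b[4] = 2,  b[5] = 37,  b[6] = 39,  b[7] = 28,  b[8] = 19,  b[9] = 47,  b[10] = 18,  b[11] = 17,  b[12] = 35,  b[13] = 4,  b[14] = 39,  b[15] = 43,  b[16] = 34,  b[17] = 29,  b[18] = 15,  b[19] = 44,  b[20] = 11,  b[21] = 7,  b[22] = 18,  b[23] = 25,  b[24] = 43,  b[25] = 20,  b[26] = 15.
The sequence repeats with period 24.
(296 - 1) mod 24 = 7, so b[296] = b[8] = 19.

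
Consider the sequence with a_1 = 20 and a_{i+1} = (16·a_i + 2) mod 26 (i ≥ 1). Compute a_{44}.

We have a_1 = 20, a_2 = 10, a_3 = 6, a_4 = 20.
Since a_4 = a_1 = 20, the sequence is periodic with period 3.
(44 - 1) mod 3 = 1, so a_{44} = a_2 = 10.

10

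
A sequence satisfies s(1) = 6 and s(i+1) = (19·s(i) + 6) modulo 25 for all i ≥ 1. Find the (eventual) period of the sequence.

We have s(1) = 6, s(2) = 20, s(3) = 11, s(4) = 15, s(5) = 16, s(6) = 10, s(7) = 21, s(8) = 5, s(9) = 1, s(10) = 0, s(11) = 6.
The sequence repeats with period 10.

10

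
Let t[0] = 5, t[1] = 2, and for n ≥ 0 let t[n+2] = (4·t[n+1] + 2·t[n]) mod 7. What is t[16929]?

4

We have t[0] = 5; t[1] = 2; t[2] = 4; t[3] = 6; t[4] = 4; t[5] = 0; t[6] = 1; t[7] = 4; t[8] = 4; t[9] = 3; t[10] = 6; t[11] = 2; t[12] = 6; t[13] = 0; t[14] = 5; t[15] = 6; t[16] = 6; t[17] = 1; t[18] = 2; t[19] = 3; t[20] = 2; t[21] = 0; t[22] = 4; t[23] = 2; t[24] = 2; t[25] = 5; t[26] = 3; t[27] = 1; t[28] = 3; t[29] = 0; t[30] = 6; t[31] = 3; t[32] = 3; t[33] = 4; t[34] = 1; t[35] = 5; t[36] = 1; t[37] = 0; t[38] = 2; t[39] = 1; t[40] = 1; t[41] = 6; t[42] = 5; t[43] = 4; t[44] = 5; t[45] = 0; t[46] = 3; t[47] = 5; t[48] = 5; t[49] = 2.
The sequence repeats with period 48.
So t[16929] = t[0 + ((16929-0) mod 48)] = t[33] = 4.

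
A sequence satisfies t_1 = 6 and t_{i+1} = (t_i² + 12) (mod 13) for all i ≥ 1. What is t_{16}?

3

Listing terms: t_1 = 6; t_2 = 9; t_3 = 2; t_4 = 3; t_5 = 8; t_6 = 11; t_7 = 3.
Since t_7 = t_4 = 3, the sequence is eventually periodic: after a pre-period of length 3 it cycles with period 3.
For i ≥ 4, t_i depends only on (i - 4) mod 3. (16 - 4) mod 3 = 0, so t_{16} = t_4 = 3.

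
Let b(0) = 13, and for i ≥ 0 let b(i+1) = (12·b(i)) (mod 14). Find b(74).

10

We have b(0) = 13, b(1) = 2, b(2) = 10, b(3) = 8, b(4) = 12, b(5) = 4, b(6) = 6, b(7) = 2.
Since b(7) = b(1) = 2, the sequence is eventually periodic: after a pre-period of length 1 it cycles with period 6.
For i ≥ 1, b(i) depends only on (i - 1) mod 6. (74 - 1) mod 6 = 1, so b(74) = b(2) = 10.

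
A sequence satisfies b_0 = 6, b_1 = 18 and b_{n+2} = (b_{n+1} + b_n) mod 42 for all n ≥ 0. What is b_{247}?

30

We have b_0 = 6, b_1 = 18, b_2 = 24, b_3 = 0, b_4 = 24, b_5 = 24, b_6 = 6, b_7 = 30, b_8 = 36, b_9 = 24, b_{10} = 18, b_{11} = 0, b_{12} = 18, b_{13} = 18, b_{14} = 36, b_{15} = 12, b_{16} = 6, b_{17} = 18.
The sequence repeats with period 16.
So b_{247} = b_{0 + ((247-0) mod 16)} = b_7 = 30.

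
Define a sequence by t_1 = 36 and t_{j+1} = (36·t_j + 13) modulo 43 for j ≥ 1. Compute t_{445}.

36

Computing terms: t_1 = 36; t_2 = 19; t_3 = 9; t_4 = 36.
The sequence repeats with period 3.
So t_{445} = t_{1 + ((445-1) mod 3)} = t_1 = 36.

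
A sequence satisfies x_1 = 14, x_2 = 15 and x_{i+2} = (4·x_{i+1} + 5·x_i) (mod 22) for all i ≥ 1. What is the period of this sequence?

x_1 = 14; x_2 = 15; x_3 = 20; x_4 = 1; x_5 = 16; x_6 = 3; x_7 = 4; x_8 = 9; x_9 = 12; x_{10} = 5; x_{11} = 14; x_{12} = 15.
The sequence repeats with period 10.

10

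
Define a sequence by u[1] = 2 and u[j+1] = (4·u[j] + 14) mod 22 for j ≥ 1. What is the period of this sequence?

5

We have u[1] = 2, u[2] = 0, u[3] = 14, u[4] = 4, u[5] = 8, u[6] = 2.
Since u[6] = u[1] = 2, the sequence is periodic with period 5.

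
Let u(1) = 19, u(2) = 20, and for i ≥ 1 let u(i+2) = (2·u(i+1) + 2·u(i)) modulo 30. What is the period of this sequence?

u(1) = 19, u(2) = 20, u(3) = 18, u(4) = 16, u(5) = 8, u(6) = 18, u(7) = 22, u(8) = 20, u(9) = 24, u(10) = 28, u(11) = 14, u(12) = 24, u(13) = 16, u(14) = 20, u(15) = 12, u(16) = 4, u(17) = 2, u(18) = 12, u(19) = 28, u(20) = 20, u(21) = 6, u(22) = 22, u(23) = 26, u(24) = 6, u(25) = 4, u(26) = 20, u(27) = 18.
Since (u(26), u(27)) = (u(2), u(3)) = (20, 18) (two consecutive terms determine the rest), the sequence is eventually periodic: after a pre-period of length 1 it cycles with period 24.

24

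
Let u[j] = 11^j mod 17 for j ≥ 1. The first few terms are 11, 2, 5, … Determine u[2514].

Computing terms: u[1] = 11, u[2] = 2, u[3] = 5, u[4] = 4, u[5] = 10, u[6] = 8, u[7] = 3, u[8] = 16, u[9] = 6, u[10] = 15, u[11] = 12, u[12] = 13, u[13] = 7, u[14] = 9, u[15] = 14, u[16] = 1, u[17] = 11.
Since u[17] = u[1] = 11, the sequence is periodic with period 16.
So u[2514] = u[1 + ((2514-1) mod 16)] = u[2] = 2.

2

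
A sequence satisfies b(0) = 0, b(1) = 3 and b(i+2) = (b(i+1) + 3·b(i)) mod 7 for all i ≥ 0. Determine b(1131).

Computing terms: b(0) = 0, b(1) = 3, b(2) = 3, b(3) = 5, b(4) = 0, b(5) = 1, b(6) = 1, b(7) = 4, b(8) = 0, b(9) = 5, b(10) = 5, b(11) = 6, b(12) = 0, b(13) = 4, b(14) = 4, b(15) = 2, b(16) = 0, b(17) = 6, b(18) = 6, b(19) = 3, b(20) = 0, b(21) = 2, b(22) = 2, b(23) = 1, b(24) = 0, b(25) = 3.
Since (b(24), b(25)) = (b(0), b(1)) = (0, 3) (two consecutive terms determine the rest), the sequence is periodic with period 24.
So b(1131) = b(0 + ((1131-0) mod 24)) = b(3) = 5.

5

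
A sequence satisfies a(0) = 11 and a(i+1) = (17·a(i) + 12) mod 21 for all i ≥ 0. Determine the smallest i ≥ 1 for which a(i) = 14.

Computing terms: a(0) = 11, a(1) = 10, a(2) = 14, a(3) = 19, a(4) = 20, a(5) = 16, a(6) = 11.
Since a(6) = a(0) = 11, the sequence is periodic with period 6.
The value 14 first appears (with i ≥ 1) at a(2).

2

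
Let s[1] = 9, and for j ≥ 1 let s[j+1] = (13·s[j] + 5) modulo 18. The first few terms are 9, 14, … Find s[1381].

Listing terms: s[1] = 9; s[2] = 14; s[3] = 7; s[4] = 6; s[5] = 11; s[6] = 4; s[7] = 3; s[8] = 8; s[9] = 1; s[10] = 0; s[11] = 5; s[12] = 16; s[13] = 15; s[14] = 2; s[15] = 13; s[16] = 12; s[17] = 17; s[18] = 10; s[19] = 9.
Since s[19] = s[1] = 9, the sequence is periodic with period 18.
(1381 - 1) mod 18 = 12, so s[1381] = s[13] = 15.

15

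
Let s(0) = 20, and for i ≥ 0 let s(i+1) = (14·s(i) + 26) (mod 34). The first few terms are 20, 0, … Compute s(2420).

We have s(0) = 20, s(1) = 0, s(2) = 26, s(3) = 16, s(4) = 12, s(5) = 24, s(6) = 22, s(7) = 28, s(8) = 10, s(9) = 30, s(10) = 4, s(11) = 14, s(12) = 18, s(13) = 6, s(14) = 8, s(15) = 2, s(16) = 20.
Since s(16) = s(0) = 20, the sequence is periodic with period 16.
So s(2420) = s(0 + ((2420-0) mod 16)) = s(4) = 12.

12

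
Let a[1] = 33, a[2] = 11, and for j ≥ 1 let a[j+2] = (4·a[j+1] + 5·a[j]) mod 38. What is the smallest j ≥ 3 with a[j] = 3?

8

a[1] = 33; a[2] = 11; a[3] = 19; a[4] = 17; a[5] = 11; a[6] = 15; a[7] = 1; a[8] = 3; a[9] = 17; a[10] = 7; a[11] = 37; a[12] = 31; a[13] = 5; a[14] = 23; a[15] = 3; a[16] = 13; a[17] = 29; a[18] = 29; a[19] = 33; a[20] = 11.
Since (a[19], a[20]) = (a[1], a[2]) = (33, 11) (two consecutive terms determine the rest), the sequence is periodic with period 18.
The value 3 first appears (with j ≥ 3) at a[8].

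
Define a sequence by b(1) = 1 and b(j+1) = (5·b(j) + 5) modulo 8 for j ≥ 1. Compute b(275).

7

b(1) = 1; b(2) = 2; b(3) = 7; b(4) = 0; b(5) = 5; b(6) = 6; b(7) = 3; b(8) = 4; b(9) = 1.
Since b(9) = b(1) = 1, the sequence is periodic with period 8.
So b(275) = b(1 + ((275-1) mod 8)) = b(3) = 7.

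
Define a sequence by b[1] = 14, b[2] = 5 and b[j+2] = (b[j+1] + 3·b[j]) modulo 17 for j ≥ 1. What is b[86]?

b[1] = 14,  b[2] = 5,  b[3] = 13,  b[4] = 11,  b[5] = 16,  b[6] = 15,  b[7] = 12,  b[8] = 6,  b[9] = 8,  b[10] = 9,  b[11] = 16,  b[12] = 9,  b[13] = 6,  b[14] = 16,  b[15] = 0,  b[16] = 14,  b[17] = 14,  b[18] = 5.
The sequence repeats with period 16.
So b[86] = b[1 + ((86-1) mod 16)] = b[6] = 15.

15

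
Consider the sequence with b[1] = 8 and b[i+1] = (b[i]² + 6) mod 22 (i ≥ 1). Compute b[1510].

20

Computing terms: b[1] = 8, b[2] = 4, b[3] = 0, b[4] = 6, b[5] = 20, b[6] = 10, b[7] = 18, b[8] = 0.
Since b[8] = b[3] = 0, the sequence is eventually periodic: after a pre-period of length 2 it cycles with period 5.
For i ≥ 3, b[i] depends only on (i - 3) mod 5. (1510 - 3) mod 5 = 2, so b[1510] = b[5] = 20.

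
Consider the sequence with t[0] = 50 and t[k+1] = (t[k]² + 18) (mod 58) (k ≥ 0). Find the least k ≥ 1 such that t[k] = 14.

We have t[0] = 50, t[1] = 24, t[2] = 14, t[3] = 40, t[4] = 52, t[5] = 54, t[6] = 34, t[7] = 14.
Since t[7] = t[2] = 14, the sequence is eventually periodic: after a pre-period of length 2 it cycles with period 5.
The value 14 first appears (with k ≥ 1) at t[2].

2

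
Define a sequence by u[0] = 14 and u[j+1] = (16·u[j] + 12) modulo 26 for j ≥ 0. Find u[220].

2

We have u[0] = 14, u[1] = 2, u[2] = 18, u[3] = 14.
The sequence repeats with period 3.
So u[220] = u[0 + ((220-0) mod 3)] = u[1] = 2.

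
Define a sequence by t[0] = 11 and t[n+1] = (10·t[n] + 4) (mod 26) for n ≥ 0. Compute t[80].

0

t[0] = 11, t[1] = 10, t[2] = 0, t[3] = 4, t[4] = 18, t[5] = 2, t[6] = 24, t[7] = 10.
Since t[7] = t[1] = 10, the sequence is eventually periodic: after a pre-period of length 1 it cycles with period 6.
For n ≥ 1, t[n] depends only on (n - 1) mod 6. (80 - 1) mod 6 = 1, so t[80] = t[2] = 0.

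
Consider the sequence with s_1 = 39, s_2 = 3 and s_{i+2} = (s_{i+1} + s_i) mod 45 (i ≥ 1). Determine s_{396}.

Listing terms: s_1 = 39; s_2 = 3; s_3 = 42; s_4 = 0; s_5 = 42; s_6 = 42; s_7 = 39; s_8 = 36; s_9 = 30; s_{10} = 21; s_{11} = 6; s_{12} = 27; s_{13} = 33; s_{14} = 15; s_{15} = 3; s_{16} = 18; s_{17} = 21; s_{18} = 39; s_{19} = 15; s_{20} = 9; s_{21} = 24; s_{22} = 33; s_{23} = 12; s_{24} = 0; s_{25} = 12; s_{26} = 12; s_{27} = 24; s_{28} = 36; s_{29} = 15; s_{30} = 6; s_{31} = 21; s_{32} = 27; s_{33} = 3; s_{34} = 30; s_{35} = 33; s_{36} = 18; s_{37} = 6; s_{38} = 24; s_{39} = 30; s_{40} = 9; s_{41} = 39; s_{42} = 3.
Since (s_{41}, s_{42}) = (s_1, s_2) = (39, 3) (two consecutive terms determine the rest), the sequence is periodic with period 40.
(396 - 1) mod 40 = 35, so s_{396} = s_{36} = 18.

18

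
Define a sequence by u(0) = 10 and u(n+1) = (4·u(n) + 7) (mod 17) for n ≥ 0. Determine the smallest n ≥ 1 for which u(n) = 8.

2

Computing terms: u(0) = 10,  u(1) = 13,  u(2) = 8,  u(3) = 5,  u(4) = 10.
Since u(4) = u(0) = 10, the sequence is periodic with period 4.
The value 8 first appears (with n ≥ 1) at u(2).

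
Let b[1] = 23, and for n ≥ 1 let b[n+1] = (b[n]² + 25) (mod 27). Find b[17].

Computing terms: b[1] = 23, b[2] = 14, b[3] = 5, b[4] = 23.
The sequence repeats with period 3.
(17 - 1) mod 3 = 1, so b[17] = b[2] = 14.

14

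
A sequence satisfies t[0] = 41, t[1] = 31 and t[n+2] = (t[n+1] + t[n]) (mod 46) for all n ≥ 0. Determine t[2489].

2

t[0] = 41, t[1] = 31, t[2] = 26, t[3] = 11, t[4] = 37, t[5] = 2, t[6] = 39, t[7] = 41, t[8] = 34, t[9] = 29, t[10] = 17, t[11] = 0, t[12] = 17, t[13] = 17, t[14] = 34, t[15] = 5, t[16] = 39, t[17] = 44, t[18] = 37, t[19] = 35, t[20] = 26, t[21] = 15, t[22] = 41, t[23] = 10, t[24] = 5, t[25] = 15, t[26] = 20, t[27] = 35, t[28] = 9, t[29] = 44, t[30] = 7, t[31] = 5, t[32] = 12, t[33] = 17, t[34] = 29, t[35] = 0, t[36] = 29, t[37] = 29, t[38] = 12, t[39] = 41, t[40] = 7, t[41] = 2, t[42] = 9, t[43] = 11, t[44] = 20, t[45] = 31, t[46] = 5, t[47] = 36, t[48] = 41, t[49] = 31.
Since (t[48], t[49]) = (t[0], t[1]) = (41, 31) (two consecutive terms determine the rest), the sequence is periodic with period 48.
So t[2489] = t[0 + ((2489-0) mod 48)] = t[41] = 2.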